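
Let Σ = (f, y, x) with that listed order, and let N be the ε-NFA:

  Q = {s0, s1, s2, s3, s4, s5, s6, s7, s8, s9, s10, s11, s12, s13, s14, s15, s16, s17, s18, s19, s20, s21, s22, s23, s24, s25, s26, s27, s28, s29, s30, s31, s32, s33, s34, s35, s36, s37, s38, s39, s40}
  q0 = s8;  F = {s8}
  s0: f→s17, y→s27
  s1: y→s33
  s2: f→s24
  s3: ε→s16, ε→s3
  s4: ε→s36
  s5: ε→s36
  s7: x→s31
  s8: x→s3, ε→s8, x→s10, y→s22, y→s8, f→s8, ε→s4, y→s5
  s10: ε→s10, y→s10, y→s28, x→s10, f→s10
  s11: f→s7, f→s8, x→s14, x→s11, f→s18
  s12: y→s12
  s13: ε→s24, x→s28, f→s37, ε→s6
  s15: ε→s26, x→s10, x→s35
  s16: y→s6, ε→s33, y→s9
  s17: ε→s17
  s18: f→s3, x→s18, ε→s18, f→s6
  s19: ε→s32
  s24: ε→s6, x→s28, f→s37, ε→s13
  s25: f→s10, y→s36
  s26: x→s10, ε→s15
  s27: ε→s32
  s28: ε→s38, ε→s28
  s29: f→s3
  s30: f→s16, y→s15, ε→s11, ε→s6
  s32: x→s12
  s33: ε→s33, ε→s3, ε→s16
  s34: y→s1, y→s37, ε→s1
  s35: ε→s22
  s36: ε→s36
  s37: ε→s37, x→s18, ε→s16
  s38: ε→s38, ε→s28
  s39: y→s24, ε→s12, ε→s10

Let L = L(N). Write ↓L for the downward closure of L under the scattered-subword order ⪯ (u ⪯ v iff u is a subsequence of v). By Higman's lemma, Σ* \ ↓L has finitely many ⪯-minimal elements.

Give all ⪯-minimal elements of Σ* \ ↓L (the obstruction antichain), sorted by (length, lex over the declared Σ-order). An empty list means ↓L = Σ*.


|Q|=41, |F|=1, |δ|=77 (34 ε).
min D↑ (2 st, q0=0, F={1}): 0:f→0,y→0,x→1 1:f→1,y→1,x→1 [Hopcroft].
'x': N↓-sim [13, 8] end={s10,s16,s28,s3,s33,s38,s6,s9} rej; 1/1 single-dels accept.
1 words, ⪯-incomp.

min(Σ*\↓L) = [x].


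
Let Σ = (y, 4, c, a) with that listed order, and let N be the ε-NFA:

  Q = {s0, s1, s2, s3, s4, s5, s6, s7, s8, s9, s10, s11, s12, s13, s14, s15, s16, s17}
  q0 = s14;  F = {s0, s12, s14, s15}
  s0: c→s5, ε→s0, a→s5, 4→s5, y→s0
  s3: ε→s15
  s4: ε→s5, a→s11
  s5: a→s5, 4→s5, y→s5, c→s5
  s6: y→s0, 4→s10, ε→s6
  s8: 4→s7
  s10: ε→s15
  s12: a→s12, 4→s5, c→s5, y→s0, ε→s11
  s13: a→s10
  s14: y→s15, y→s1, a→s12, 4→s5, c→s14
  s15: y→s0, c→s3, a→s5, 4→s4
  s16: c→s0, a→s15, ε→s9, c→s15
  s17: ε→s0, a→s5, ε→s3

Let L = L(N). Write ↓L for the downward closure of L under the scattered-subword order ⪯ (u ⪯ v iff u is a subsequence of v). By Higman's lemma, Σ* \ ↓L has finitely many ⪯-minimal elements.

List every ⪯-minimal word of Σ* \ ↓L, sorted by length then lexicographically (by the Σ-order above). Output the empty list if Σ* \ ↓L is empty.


min(Σ*\↓L) = [4, ya, ac, yyc].

|Q|=18, |F|=4, |δ|=39 (9 ε).
min D↑ (5 st, q0=0, F={2}): 0:y→1,4→2,c→0,a→3 1:y→4,4→2,c→1,a→2 2:y→2,4→2,c→2,a→2 3:y→4,4→2,c→2,a→3 4:y→4,4→2,c→2,a→2 [Hopcroft].
'4': run [9, 3] end={s11,s4,s5} ∉↓L; 1/1 deletions ∈↓L.
'ya': run [9, 7, 2] end={s11,s5} — reject; 2/2 single-dels accept.
'ac': |S_i|=[9, 4, 1] end={s5} rej; 2/2 single-dels accept.
'yyc': |S_i|=[9, 7, 2, 1] end={s5} ∉↓L; 3/3 deletions ∈↓L.
4 words, ⪯-incomp.


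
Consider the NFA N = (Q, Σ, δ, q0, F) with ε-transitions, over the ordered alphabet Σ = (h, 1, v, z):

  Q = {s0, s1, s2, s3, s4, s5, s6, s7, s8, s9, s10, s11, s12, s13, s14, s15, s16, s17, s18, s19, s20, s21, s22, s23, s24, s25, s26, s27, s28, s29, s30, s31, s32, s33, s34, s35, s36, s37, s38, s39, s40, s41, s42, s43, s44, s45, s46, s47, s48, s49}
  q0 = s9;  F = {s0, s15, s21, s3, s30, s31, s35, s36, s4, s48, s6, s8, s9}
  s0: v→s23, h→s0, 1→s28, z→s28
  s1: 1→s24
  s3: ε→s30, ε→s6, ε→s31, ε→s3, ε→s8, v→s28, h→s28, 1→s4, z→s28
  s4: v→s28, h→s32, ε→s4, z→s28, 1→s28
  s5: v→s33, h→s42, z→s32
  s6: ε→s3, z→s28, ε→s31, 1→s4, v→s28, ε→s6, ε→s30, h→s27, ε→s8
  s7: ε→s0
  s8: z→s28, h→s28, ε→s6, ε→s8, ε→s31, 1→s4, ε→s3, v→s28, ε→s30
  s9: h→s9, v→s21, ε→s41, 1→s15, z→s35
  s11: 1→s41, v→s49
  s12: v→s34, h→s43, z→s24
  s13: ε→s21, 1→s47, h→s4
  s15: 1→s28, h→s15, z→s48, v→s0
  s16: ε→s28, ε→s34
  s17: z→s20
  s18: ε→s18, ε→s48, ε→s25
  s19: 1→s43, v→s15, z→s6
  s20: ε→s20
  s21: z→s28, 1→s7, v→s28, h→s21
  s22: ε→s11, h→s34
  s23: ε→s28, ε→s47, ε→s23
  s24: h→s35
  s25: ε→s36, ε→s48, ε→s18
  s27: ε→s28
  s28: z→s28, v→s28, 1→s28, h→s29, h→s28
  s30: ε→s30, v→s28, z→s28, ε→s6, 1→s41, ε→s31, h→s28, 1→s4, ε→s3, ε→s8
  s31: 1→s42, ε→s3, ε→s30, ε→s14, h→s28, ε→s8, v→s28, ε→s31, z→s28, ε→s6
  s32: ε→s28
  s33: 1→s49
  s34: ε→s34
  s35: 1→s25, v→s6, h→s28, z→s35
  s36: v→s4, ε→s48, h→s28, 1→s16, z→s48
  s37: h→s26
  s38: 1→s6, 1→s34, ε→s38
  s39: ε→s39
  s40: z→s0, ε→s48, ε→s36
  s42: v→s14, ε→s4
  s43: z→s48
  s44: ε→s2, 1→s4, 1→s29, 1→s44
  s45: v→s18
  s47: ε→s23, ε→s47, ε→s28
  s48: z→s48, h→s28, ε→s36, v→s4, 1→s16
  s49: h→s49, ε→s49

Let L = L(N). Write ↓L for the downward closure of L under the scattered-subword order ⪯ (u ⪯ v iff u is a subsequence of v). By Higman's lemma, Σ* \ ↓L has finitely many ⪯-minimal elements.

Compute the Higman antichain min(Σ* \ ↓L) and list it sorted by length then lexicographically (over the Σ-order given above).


|Q|=50, |F|=13, |δ|=145 (58 ε).
min D↑ (9 st, q0=0, F={4}): 0:h→0,1→1,v→2,z→3 1:h→1,1→4,v→5,z→6 2:h→2,1→5,v→4,z→4 3:h→4,1→6,v→7,z→3 4:h→4,1→4,v→4,z→4 5:h→5,1→4,v→4,z→4 6:h→4,1→4,v→8,z→6 7:h→4,1→8,v→4,z→4 8:h→4,1→4,v→4,z→4 (ε-aug+det+¬).
'11': N↓-sim [27, 18, 4] end={s16,s28,s29,s34} rej; 2/2 del acc.
'vv': |S_i|=[27, 18, 5] end={s14,s23,s28,s29,s47} — reject; 2/2 single-dels accept.
'vz': run [27, 18, 2] end={s28,s29} rej; 2/2 deletions ∈↓L.
'zh': |S_i|=[27, 20, 4] end={s27,s28,s29,s32} — reject; 2/2 single-dels accept.
4 minimals (antichain).

A = [11, vv, vz, zh].


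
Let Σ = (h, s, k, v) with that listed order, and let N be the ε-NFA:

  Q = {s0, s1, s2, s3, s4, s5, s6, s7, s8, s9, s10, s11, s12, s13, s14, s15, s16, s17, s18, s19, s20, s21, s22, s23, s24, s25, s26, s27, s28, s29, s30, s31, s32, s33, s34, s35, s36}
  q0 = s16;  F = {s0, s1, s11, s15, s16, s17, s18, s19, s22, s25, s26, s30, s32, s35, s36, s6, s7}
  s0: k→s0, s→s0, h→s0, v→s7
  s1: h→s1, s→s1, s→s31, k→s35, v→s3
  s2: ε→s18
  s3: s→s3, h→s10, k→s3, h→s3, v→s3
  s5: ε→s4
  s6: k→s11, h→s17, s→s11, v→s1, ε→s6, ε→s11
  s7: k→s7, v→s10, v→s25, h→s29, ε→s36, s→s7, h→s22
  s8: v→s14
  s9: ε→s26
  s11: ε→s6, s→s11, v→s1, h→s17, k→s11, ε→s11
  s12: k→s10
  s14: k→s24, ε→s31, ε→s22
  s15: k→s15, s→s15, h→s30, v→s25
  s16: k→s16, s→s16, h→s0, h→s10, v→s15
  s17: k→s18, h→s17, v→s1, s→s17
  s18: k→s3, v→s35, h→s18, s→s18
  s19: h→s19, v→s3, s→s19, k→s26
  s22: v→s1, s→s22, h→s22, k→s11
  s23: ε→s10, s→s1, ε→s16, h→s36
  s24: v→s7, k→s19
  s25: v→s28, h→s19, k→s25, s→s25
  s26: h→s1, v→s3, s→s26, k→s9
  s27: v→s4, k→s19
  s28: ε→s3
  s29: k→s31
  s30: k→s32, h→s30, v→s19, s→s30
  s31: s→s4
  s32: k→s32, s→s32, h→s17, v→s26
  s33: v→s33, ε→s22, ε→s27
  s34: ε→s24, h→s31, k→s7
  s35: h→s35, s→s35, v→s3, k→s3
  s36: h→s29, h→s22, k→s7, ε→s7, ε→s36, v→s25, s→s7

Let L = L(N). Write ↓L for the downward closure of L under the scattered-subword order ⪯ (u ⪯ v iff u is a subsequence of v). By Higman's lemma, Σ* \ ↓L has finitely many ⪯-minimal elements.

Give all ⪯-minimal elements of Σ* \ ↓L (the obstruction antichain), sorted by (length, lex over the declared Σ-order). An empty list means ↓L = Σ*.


|Q|=37, |F|=17, |δ|=110 (18 ε).
min D↑ (16 st, q0=0, F={9}): 0:h→1,s→0,k→0,v→2 1:h→1,s→1,k→1,v→3 2:h→4,s→2,k→2,v→5 3:h→6,s→3,k→3,v→5 4:h→4,s→4,k→7,v→8 5:h→8,s→5,k→5,v→9 6:h→6,s→6,k→10,v→11 7:h→12,s→7,k→7,v→13 8:h→8,s→8,k→13,v→9 9:h→9,s→9,k→9,v→9 10:h→12,s→10,k→10,v→11 11:h→11,s→11,k→14,v→9 12:h→12,s→12,k→15,v→11 13:h→11,s→13,k→13,v→9 14:h→14,s→14,k→9,v→9 15:h→15,s→15,k→9,v→14 (ε-aug+det+¬).
'vvv': run [24, 22, 11, 3] end={s10,s28,s3} rej; 3/3 del acc.
'hvhvkk': |S_i|=[24, 22, 19, 15, 6, 3, 2] end={s10,s3} rej; 6/6 deletions ∈↓L.
'vhkhkk': |S_i|=[24, 22, 17, 13, 8, 4, 2] end={s10,s3} ∉↓L; 6/6 del acc.
3 obstructions.

Antichain: [vvv, hvhvkk, vhkhkk].


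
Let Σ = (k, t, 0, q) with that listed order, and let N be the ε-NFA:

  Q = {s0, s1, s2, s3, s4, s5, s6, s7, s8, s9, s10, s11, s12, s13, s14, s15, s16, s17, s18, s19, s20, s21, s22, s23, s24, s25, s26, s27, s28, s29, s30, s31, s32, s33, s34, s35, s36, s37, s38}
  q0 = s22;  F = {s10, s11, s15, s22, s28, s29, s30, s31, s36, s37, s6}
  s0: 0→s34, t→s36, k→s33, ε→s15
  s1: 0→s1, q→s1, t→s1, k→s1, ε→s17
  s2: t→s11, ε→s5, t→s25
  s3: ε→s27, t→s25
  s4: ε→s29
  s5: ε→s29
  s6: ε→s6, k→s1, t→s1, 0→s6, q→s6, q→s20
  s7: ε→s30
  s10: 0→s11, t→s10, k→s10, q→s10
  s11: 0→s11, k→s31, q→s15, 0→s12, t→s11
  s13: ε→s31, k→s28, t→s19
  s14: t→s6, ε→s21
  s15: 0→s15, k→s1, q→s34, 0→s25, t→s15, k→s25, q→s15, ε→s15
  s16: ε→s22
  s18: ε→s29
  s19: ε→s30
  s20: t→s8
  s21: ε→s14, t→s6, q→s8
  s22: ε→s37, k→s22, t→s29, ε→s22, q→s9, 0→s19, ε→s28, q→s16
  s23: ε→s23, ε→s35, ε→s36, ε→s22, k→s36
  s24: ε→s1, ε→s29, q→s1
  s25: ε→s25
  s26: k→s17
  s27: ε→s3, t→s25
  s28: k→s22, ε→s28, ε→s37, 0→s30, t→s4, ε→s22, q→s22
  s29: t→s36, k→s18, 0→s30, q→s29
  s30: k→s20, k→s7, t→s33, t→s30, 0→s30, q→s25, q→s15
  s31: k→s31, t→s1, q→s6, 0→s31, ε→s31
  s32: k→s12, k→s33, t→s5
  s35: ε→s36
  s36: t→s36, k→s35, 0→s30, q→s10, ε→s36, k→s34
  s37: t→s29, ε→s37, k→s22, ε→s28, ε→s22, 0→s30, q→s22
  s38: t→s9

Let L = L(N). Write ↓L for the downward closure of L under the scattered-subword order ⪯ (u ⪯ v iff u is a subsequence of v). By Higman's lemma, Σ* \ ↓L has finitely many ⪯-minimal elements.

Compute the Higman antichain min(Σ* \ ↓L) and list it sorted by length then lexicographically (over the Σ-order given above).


|Q|=39, |F|=11, |δ|=113 (35 ε).
min D↑ (10 st, q0=0, F={6}): 0:k→0,t→1,0→2,q→0 1:k→1,t→3,0→2,q→1 2:k→2,t→2,0→2,q→4 3:k→3,t→3,0→2,q→5 4:k→6,t→4,0→4,q→4 5:k→5,t→5,0→7,q→5 6:k→6,t→6,0→6,q→6 7:k→8,t→7,0→7,q→4 8:k→8,t→6,0→8,q→9 9:k→6,t→6,0→9,q→9 [Hopcroft].
'0qk': run [26, 15, 8, 3] end={s1,s17,s25} ∉↓L; 3/3 single-dels accept.
'ttq0kt': N↓-sim [26, 20, 17, 12, 11, 7, 3] end={s1,s17,s8} rej; 6/6 single-dels accept.
2 minimals (antichain).

Antichain: [0qk, ttq0kt].


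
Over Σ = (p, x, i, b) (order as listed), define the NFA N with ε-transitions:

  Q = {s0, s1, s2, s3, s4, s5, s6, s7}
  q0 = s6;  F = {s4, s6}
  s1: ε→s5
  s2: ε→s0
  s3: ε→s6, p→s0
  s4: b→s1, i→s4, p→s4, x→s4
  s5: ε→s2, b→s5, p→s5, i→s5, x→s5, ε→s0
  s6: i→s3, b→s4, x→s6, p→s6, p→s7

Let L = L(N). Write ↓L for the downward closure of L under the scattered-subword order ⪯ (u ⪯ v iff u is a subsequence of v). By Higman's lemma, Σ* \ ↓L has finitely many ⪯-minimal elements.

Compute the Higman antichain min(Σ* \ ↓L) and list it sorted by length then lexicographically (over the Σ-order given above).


|Q|=8, |F|=2, |δ|=19 (5 ε).
min D↑ (3 st, q0=0, F={2}): 0:p→0,x→0,i→0,b→1 1:p→1,x→1,i→1,b→2 2:p→2,x→2,i→2,b→2 (ε-aug+det+¬).
'bb': N↓-sim [8, 5, 4] end={s0,s1,s2,s5} — reject; 2/2 del acc.
1 words, ⪯-incomp.

Antichain: [bb].


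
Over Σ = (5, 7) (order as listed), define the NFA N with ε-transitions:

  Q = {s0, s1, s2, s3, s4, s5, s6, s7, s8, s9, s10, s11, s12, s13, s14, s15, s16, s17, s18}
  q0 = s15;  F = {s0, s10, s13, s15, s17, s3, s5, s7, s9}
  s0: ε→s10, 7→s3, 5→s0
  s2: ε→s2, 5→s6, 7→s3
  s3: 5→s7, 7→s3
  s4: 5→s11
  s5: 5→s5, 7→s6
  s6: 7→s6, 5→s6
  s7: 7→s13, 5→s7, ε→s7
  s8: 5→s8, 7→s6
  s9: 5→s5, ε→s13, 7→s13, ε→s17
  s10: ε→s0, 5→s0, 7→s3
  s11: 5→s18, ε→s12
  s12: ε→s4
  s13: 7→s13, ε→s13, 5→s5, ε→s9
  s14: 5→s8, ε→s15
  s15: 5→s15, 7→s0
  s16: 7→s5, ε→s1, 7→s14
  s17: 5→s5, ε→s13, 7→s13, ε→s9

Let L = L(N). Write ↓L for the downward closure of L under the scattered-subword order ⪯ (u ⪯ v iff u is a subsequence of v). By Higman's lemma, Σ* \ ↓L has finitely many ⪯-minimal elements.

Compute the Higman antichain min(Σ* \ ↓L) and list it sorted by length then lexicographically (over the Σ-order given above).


A = [775757].

|Q|=19, |F|=9, |δ|=43 (14 ε).
min D↑ (7 st, q0=0, F={6}): 0:5→0,7→1 1:5→1,7→2 2:5→3,7→2 3:5→3,7→4 4:5→5,7→4 5:5→5,7→6 6:5→6,7→6 (ε-aug+det+¬).
'775757': |S_i|=[10, 9, 7, 6, 5, 2, 1] end={s6} ∉↓L; 6/6 deletions ∈↓L.
1 obstructions.


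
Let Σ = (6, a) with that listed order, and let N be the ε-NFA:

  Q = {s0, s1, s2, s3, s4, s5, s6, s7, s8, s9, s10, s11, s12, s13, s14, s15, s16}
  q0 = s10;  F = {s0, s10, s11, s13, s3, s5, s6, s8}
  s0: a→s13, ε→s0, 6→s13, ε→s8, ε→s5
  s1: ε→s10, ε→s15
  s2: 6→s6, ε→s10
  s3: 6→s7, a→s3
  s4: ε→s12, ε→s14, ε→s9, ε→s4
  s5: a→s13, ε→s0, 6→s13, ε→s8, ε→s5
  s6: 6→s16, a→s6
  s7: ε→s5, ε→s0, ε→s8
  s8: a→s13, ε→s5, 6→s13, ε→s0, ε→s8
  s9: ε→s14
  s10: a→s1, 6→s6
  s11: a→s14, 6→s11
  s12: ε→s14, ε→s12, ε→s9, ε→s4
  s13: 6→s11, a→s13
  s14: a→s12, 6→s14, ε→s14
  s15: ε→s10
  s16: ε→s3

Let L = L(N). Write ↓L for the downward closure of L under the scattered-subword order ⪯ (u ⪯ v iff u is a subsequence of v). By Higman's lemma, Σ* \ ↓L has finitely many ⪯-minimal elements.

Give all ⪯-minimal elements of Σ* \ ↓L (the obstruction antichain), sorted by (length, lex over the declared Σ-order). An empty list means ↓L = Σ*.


Antichain: [66666a, 666a6a].

|Q|=17, |F|=8, |δ|=46 (27 ε).
min D↑ (7 st, q0=0, F={6}): 0:6→1,a→0 1:6→2,a→1 2:6→3,a→2 3:6→4,a→4 4:6→5,a→4 5:6→5,a→6 6:6→6,a→6.
'66666a': N↓-sim [16, 13, 12, 10, 6, 5, 4] end={s12,s14,s4,s9} rej; 6/6 single-dels accept.
'666a6a': N↓-sim [16, 13, 12, 10, 6, 5, 4] end={s12,s14,s4,s9} ∉↓L; 6/6 deletions ∈↓L.
2 words, ⪯-incomp.


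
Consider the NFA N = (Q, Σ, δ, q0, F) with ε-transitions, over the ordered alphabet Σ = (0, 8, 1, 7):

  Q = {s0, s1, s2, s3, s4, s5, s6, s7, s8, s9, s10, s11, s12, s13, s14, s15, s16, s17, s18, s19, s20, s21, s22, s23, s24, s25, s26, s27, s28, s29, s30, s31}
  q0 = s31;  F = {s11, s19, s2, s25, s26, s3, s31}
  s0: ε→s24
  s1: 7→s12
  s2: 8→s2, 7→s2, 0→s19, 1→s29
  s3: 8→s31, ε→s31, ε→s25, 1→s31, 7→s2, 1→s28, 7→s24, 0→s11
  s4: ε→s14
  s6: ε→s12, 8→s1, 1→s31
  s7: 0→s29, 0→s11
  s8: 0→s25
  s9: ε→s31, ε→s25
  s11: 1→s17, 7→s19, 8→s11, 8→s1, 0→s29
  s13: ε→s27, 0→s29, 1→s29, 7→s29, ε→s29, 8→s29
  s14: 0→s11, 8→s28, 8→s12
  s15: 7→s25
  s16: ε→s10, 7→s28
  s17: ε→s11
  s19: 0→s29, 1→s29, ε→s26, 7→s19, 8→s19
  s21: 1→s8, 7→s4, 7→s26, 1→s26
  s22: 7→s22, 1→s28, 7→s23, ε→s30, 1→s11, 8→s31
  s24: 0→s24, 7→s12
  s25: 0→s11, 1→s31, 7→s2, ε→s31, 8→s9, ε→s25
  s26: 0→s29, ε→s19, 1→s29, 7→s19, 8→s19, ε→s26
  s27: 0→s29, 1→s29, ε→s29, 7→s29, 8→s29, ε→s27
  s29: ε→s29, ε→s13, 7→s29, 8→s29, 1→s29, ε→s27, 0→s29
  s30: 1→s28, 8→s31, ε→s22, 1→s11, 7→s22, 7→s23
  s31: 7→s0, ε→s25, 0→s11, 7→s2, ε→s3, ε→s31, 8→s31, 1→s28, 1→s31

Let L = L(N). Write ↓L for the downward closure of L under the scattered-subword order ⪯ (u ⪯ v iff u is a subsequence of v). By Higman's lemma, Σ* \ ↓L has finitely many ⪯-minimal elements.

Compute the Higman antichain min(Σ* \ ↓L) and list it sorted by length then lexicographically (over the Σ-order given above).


|Q|=32, |F|=7, |δ|=98 (26 ε).
min D↑ (5 st, q0=0, F={3}): 0:0→1,8→0,1→0,7→2 1:0→3,8→1,1→1,7→4 2:0→4,8→2,1→3,7→2 3:0→3,8→3,1→3,7→3 4:0→3,8→4,1→3,7→4 [Hopcroft].
'00': run [17, 10, 5] end={s12,s13,s24,s27,s29} ∉↓L; 2/2 del acc.
'71': N↓-sim [17, 9, 3] end={s13,s27,s29} ∉↓L; 2/2 del acc.
2 obstructions.

Antichain: [00, 71].


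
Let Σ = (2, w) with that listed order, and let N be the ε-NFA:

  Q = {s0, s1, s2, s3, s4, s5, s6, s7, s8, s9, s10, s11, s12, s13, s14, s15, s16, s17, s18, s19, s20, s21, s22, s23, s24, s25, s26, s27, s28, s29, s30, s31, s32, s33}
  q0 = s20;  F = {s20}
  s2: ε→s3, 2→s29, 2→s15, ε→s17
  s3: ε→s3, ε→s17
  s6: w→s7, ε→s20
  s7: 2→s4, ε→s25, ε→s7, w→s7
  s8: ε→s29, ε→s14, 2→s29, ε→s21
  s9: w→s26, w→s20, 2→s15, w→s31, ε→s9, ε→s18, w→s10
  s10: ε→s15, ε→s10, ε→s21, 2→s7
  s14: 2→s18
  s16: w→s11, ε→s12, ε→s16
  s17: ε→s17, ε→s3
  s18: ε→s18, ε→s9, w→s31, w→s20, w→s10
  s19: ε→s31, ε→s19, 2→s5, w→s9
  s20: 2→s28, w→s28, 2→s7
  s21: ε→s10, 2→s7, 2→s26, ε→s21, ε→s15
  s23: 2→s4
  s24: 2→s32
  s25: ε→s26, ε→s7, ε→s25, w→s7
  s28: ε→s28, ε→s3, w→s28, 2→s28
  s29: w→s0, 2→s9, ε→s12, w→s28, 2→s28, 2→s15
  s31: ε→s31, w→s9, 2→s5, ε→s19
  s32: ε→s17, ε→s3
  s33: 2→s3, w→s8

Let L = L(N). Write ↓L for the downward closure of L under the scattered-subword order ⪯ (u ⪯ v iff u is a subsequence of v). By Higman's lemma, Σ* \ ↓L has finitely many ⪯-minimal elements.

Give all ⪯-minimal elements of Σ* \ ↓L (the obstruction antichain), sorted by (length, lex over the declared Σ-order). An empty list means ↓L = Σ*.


Antichain: [2, w].

|Q|=34, |F|=1, |δ|=74 (36 ε).
min D↑ (2 st, q0=0, F={1}): 0:2→1,w→1 1:2→1,w→1.
'2': N↓-sim [8, 7] end={s17,s25,s26,s28,s3,s4,s7} ∉↓L; 1/1 deletions ∈↓L.
'w': run [8, 7] end={s17,s25,s26,s28,s3,s4,s7} rej; 1/1 del acc.
2 minimals (antichain).


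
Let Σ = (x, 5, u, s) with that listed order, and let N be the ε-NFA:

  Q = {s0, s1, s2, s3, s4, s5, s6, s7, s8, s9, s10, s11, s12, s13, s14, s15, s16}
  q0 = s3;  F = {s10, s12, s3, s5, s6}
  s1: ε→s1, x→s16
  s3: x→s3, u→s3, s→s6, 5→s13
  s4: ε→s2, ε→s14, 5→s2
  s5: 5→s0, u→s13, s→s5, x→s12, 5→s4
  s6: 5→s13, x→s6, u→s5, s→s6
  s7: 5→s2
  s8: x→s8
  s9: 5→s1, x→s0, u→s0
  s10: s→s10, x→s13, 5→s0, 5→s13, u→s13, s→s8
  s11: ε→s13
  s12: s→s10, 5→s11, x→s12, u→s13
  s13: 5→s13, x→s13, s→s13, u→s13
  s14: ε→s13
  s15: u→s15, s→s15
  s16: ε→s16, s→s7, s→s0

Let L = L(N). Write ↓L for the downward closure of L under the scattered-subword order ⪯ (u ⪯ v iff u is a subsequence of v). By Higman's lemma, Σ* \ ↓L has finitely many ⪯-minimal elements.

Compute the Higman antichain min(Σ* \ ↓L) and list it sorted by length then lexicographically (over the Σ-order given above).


|Q|=17, |F|=5, |δ|=44 (6 ε).
min D↑ (6 st, q0=0, F={1}): 0:x→0,5→1,u→0,s→2 1:x→1,5→1,u→1,s→1 2:x→2,5→1,u→3,s→2 3:x→4,5→1,u→1,s→3 4:x→4,5→1,u→1,s→5 5:x→1,5→1,u→1,s→5.
'5': run [12, 6] end={s0,s11,s13,s14,s2,s4} — reject; 1/1 del acc.
'suu': |S_i|=[12, 11, 10, 1] end={s13} rej; 3/3 single-dels accept.
'suxsx': run [12, 11, 10, 6, 4, 2] end={s13,s8} ∉↓L; 5/5 del acc.
3 obstructions.

A = [5, suu, suxsx].


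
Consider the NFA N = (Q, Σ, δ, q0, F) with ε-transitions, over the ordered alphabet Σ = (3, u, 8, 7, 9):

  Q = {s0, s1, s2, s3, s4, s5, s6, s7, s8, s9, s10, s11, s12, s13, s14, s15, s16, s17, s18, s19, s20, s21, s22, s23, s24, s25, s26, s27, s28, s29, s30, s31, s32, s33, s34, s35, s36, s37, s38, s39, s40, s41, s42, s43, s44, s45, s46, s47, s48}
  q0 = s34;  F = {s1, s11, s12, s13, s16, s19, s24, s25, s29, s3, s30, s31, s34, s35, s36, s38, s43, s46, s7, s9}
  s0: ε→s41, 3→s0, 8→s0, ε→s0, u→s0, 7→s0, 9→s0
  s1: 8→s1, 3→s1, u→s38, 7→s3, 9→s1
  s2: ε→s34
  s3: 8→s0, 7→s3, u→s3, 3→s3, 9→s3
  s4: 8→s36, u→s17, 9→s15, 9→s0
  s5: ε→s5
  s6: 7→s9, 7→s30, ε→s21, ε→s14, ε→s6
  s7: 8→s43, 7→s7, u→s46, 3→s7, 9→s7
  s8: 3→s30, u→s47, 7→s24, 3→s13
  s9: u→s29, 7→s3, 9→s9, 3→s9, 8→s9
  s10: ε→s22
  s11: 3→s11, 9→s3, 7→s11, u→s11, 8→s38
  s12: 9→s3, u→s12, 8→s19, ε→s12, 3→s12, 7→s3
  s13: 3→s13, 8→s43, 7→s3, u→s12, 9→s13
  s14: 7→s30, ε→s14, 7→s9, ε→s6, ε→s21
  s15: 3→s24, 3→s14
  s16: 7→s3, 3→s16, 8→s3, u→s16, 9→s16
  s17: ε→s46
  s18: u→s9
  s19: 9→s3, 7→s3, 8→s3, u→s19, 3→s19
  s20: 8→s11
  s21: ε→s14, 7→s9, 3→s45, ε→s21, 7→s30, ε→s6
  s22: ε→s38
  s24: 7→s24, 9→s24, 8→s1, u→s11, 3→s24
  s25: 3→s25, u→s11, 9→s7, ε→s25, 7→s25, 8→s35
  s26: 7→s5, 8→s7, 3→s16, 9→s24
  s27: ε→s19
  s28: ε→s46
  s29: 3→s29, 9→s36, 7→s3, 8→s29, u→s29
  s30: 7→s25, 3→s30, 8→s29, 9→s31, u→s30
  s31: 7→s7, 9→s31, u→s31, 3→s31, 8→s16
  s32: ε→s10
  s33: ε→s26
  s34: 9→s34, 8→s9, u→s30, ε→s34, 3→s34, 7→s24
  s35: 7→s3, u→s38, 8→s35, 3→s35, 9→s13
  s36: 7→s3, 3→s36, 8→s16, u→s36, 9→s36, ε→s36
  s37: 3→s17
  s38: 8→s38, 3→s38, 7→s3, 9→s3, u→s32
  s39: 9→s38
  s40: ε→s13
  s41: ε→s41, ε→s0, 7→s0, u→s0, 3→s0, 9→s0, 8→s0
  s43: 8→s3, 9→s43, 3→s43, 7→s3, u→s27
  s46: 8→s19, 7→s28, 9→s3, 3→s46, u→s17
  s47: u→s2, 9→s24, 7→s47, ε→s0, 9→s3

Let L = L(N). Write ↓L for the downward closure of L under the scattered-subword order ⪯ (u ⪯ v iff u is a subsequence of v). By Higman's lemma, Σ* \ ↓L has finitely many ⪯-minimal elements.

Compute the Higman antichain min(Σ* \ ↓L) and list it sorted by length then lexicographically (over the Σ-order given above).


|Q|=49, |F|=20, |δ|=167 (28 ε).
min D↑ (21 st, q0=0, F={14}): 0:3→0,u→1,8→2,7→3,9→0 1:3→1,u→1,8→4,7→5,9→6 2:3→2,u→4,8→2,7→7,9→2 3:3→3,u→8,8→9,7→3,9→3 4:3→4,u→4,8→4,7→7,9→10 5:3→5,u→8,8→11,7→5,9→12 6:3→6,u→6,8→13,7→12,9→6 7:3→7,u→7,8→14,7→7,9→7 8:3→8,u→8,8→15,7→8,9→7 9:3→9,u→15,8→9,7→7,9→9 10:3→10,u→10,8→13,7→7,9→10 11:3→11,u→15,8→11,7→7,9→16 12:3→12,u→17,8→18,7→12,9→12 13:3→13,u→13,8→7,7→7,9→13 14:3→14,u→14,8→14,7→14,9→14 15:3→15,u→15,8→15,7→7,9→7 16:3→16,u→19,8→18,7→7,9→16 17:3→17,u→17,8→20,7→17,9→7 18:3→18,u→20,8→7,7→7,9→18 19:3→19,u→19,8→20,7→7,9→7 20:3→20,u→20,8→7,7→7,9→7.
'878': N↓-sim [28, 18, 3, 2] end={s0,s41} — reject; 3/3 del acc.
'7u98': N↓-sim [28, 21, 14, 3, 2] end={s0,s41} ∉↓L; 4/4 del acc.
'u9888': run [28, 24, 15, 7, 3, 2] end={s0,s41} ∉↓L; 5/5 deletions ∈↓L.
3 obstructions.

Antichain: [878, 7u98, u9888].


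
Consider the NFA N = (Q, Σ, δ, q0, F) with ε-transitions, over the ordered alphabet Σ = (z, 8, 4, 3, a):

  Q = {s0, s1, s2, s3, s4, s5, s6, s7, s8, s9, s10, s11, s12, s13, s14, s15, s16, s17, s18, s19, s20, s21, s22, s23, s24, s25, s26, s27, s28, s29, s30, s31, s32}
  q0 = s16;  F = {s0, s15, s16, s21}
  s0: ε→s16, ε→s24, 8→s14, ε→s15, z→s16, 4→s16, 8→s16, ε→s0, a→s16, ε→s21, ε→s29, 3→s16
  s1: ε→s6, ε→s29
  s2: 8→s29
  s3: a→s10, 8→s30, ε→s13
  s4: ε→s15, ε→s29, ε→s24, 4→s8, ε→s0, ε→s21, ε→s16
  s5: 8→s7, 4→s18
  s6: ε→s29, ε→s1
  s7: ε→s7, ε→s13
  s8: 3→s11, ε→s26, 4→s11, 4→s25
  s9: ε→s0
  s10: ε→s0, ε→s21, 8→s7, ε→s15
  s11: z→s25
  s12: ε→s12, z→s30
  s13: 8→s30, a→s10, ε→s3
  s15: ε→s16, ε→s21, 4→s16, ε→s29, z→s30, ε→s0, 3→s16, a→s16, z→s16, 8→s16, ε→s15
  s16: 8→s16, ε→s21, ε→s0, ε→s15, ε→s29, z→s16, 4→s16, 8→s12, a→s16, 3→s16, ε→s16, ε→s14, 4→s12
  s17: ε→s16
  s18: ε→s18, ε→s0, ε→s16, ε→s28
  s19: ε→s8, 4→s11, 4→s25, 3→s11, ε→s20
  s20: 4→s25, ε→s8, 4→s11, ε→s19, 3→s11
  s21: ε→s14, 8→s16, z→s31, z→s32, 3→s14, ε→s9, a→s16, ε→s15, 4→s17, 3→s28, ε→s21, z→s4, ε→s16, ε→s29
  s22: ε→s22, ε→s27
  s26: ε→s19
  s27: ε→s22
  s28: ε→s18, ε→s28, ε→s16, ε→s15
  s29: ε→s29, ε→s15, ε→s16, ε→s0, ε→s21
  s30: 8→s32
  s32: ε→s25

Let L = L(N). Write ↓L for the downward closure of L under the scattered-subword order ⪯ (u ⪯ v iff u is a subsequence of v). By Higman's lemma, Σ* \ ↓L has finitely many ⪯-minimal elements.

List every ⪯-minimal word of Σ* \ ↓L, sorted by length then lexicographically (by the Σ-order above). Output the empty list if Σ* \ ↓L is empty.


|Q|=33, |F|=4, |δ|=114 (66 ε).
min D↑ (1 st, q0=0, F={}): 0:z→0,8→0,4→0,3→0,a→0 [Hopcroft].
L(D↑) = ∅ ⇒ ↓L = Σ*.

min(Σ*\↓L) = [].


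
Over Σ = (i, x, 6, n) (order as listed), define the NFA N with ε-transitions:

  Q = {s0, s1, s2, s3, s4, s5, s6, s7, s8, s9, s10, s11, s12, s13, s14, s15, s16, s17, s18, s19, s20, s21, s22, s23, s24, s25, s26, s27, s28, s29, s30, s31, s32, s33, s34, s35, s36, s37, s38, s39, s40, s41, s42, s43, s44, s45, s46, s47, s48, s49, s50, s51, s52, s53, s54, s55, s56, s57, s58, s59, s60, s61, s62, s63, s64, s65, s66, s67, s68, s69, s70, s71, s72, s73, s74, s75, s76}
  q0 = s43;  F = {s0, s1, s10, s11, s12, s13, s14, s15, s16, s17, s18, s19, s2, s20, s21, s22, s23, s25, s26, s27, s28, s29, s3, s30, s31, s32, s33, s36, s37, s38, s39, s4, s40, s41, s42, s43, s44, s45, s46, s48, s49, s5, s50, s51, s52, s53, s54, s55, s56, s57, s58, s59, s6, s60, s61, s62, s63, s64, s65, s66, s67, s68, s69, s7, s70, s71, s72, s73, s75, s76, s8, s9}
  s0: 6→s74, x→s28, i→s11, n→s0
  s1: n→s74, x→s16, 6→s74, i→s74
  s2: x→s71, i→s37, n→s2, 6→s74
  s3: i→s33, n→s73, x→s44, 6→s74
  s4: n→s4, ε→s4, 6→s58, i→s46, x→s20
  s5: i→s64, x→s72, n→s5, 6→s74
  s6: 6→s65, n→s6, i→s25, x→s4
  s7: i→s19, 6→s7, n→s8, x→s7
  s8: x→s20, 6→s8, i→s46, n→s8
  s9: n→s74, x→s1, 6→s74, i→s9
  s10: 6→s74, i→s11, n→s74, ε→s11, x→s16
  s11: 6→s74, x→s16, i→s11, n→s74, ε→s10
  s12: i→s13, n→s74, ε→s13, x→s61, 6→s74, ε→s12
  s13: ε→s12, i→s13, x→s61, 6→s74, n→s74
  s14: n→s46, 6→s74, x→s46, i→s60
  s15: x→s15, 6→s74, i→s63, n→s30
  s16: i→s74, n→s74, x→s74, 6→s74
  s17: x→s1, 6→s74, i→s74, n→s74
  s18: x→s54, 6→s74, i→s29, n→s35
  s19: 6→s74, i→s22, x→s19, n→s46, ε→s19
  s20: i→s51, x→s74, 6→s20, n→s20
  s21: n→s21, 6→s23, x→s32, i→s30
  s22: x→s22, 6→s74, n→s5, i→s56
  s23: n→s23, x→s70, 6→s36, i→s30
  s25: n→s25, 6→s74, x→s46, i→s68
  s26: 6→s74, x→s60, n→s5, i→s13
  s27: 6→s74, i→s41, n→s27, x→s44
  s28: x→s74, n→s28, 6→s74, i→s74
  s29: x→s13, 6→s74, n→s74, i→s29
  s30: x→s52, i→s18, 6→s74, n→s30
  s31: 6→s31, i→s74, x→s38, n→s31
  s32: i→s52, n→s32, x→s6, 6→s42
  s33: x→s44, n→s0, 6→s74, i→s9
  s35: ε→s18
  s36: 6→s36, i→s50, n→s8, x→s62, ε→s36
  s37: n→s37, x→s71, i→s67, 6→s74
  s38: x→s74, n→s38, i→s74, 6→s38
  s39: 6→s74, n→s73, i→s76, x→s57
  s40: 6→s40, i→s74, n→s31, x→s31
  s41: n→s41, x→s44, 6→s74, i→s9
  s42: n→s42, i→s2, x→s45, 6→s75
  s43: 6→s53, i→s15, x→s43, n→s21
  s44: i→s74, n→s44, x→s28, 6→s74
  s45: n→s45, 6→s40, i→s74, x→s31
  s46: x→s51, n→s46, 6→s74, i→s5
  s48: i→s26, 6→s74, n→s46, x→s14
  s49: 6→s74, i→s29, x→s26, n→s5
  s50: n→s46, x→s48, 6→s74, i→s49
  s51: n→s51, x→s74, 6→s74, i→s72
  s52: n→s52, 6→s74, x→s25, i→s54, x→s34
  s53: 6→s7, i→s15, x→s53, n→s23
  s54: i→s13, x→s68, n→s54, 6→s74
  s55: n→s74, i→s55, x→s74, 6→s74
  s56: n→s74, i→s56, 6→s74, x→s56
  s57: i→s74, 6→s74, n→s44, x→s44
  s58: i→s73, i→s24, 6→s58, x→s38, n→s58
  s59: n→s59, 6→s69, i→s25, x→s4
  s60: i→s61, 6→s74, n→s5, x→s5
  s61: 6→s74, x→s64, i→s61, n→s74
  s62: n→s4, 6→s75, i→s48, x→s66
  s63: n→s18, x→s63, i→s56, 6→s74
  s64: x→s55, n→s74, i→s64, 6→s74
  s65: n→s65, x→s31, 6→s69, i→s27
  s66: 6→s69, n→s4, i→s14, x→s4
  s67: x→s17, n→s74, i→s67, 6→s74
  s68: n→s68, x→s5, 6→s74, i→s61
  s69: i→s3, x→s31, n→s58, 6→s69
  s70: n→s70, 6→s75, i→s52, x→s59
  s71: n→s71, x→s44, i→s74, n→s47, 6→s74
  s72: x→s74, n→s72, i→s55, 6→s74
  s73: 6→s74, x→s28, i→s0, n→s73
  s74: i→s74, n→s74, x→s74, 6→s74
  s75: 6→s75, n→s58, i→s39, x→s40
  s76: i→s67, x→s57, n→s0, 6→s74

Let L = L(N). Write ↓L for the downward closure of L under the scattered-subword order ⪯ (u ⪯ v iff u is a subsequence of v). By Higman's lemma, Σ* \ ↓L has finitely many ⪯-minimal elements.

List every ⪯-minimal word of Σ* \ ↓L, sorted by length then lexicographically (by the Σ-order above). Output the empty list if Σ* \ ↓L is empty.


Antichain: [i6, iiin, 66nxx, nx6xi, nxxxxx].

|Q|=77, |F|=72, |δ|=304 (9 ε).
min D↑ (71 st, q0=0, F={5}): 0:i→1,x→0,6→2,n→3 1:i→4,x→1,6→5,n→6 2:i→1,x→2,6→7,n→8 3:i→6,x→9,6→8,n→3 4:i→10,x→4,6→5,n→11 5:i→5,x→5,6→5,n→5 6:i→11,x→12,6→5,n→6 7:i→13,x→7,6→7,n→14 8:i→6,x→15,6→16,n→8 9:i→12,x→17,6→18,n→9 10:i→10,x→10,6→5,n→5 11:i→19,x→20,6→5,n→11 12:i→20,x→21,6→5,n→12 13:i→22,x→13,6→5,n→23 14:i→23,x→24,6→14,n→14 15:i→12,x→25,6→26,n→15 16:i→27,x→28,6→16,n→14 17:i→21,x→29,6→30,n→17 18:i→31,x→32,6→26,n→18 19:i→19,x→33,6→5,n→5 20:i→33,x→34,6→5,n→20 21:i→34,x→23,6→5,n→21 22:i→10,x→22,6→5,n→35 23:i→35,x→36,6→5,n→23 24:i→36,x→5,6→24,n→24 25:i→21,x→29,6→37,n→25 26:i→38,x→39,6→26,n→40 27:i→41,x→42,6→5,n→23 28:i→42,x→43,6→26,n→29 29:i→23,x→24,6→40,n→29 30:i→44,x→45,6→37,n→30 31:i→46,x→47,6→5,n→31 32:i→5,x→45,6→39,n→32 33:i→33,x→48,6→5,n→5 34:i→48,x→35,6→5,n→34 35:i→49,x→50,6→5,n→35 36:i→50,x→5,6→5,n→36 37:i→51,x→45,6→37,n→40 38:i→52,x→53,6→5,n→54 39:i→5,x→45,6→39,n→45 40:i→54,x→55,6→40,n→40 41:i→19,x→56,6→5,n→35 42:i→56,x→57,6→5,n→23 43:i→57,x→29,6→37,n→29 44:i→58,x→59,6→5,n→44 45:i→5,x→55,6→45,n→45 46:i→60,x→47,6→5,n→46 47:i→5,x→59,6→5,n→47 48:i→48,x→49,6→5,n→5 49:i→49,x→61,6→5,n→5 50:i→61,x→5,6→5,n→50 51:i→62,x→59,6→5,n→54 52:i→60,x→53,6→5,n→63 53:i→5,x→59,6→5,n→59 54:i→63,x→64,6→5,n→54 55:i→5,x→5,6→55,n→55 56:i→33,x→65,6→5,n→35 57:i→65,x→23,6→5,n→23 58:i→66,x→59,6→5,n→58 59:i→5,x→64,6→5,n→59 60:i→60,x→67,6→5,n→5 61:i→61,x→5,6→5,n→5 62:i→66,x→59,6→5,n→63 63:i→68,x→64,6→5,n→63 64:i→5,x→5,6→5,n→64 65:i→48,x→35,6→5,n→35 66:i→66,x→69,6→5,n→5 67:i→5,x→69,6→5,n→5 68:i→68,x→70,6→5,n→5 69:i→5,x→70,6→5,n→5 70:i→5,x→5,6→5,n→5.
'i6': run [77, 53, 1] end={s74} rej; 2/2 deletions ∈↓L.
'iiin': N↓-sim [77, 53, 36, 15, 1] end={s74} — reject; 4/4 del acc.
'66nxx': N↓-sim [77, 73, 50, 21, 8, 1] end={s74} rej; 5/5 single-dels accept.
'nx6xi': run [77, 69, 59, 37, 13, 1] end={s74} — reject; 5/5 del acc.
'nxxxxx': run [77, 69, 59, 43, 21, 8, 1] end={s74} ∉↓L; 6/6 del acc.
5 obstructions.


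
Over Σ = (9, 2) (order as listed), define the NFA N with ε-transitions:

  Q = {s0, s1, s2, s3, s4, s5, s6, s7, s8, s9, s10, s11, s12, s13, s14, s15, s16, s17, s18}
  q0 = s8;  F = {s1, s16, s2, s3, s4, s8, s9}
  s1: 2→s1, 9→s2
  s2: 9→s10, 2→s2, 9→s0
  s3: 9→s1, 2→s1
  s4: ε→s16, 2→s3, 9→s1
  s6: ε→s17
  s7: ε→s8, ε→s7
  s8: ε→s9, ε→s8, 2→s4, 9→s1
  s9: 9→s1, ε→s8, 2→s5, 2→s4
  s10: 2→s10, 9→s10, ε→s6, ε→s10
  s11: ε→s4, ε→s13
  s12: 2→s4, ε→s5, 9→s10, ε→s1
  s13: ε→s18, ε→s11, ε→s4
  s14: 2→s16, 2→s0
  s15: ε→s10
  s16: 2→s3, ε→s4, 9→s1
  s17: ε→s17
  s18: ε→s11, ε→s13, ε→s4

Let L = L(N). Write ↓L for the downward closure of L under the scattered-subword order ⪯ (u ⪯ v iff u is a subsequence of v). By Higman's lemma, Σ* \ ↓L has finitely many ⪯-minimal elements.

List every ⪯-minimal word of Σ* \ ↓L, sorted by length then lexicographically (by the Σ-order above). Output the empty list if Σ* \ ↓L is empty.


min(Σ*\↓L) = [999, 22299].

|Q|=19, |F|=7, |δ|=44 (22 ε).
min D↑ (6 st, q0=0, F={5}): 0:9→1,2→2 1:9→3,2→1 2:9→1,2→4 3:9→5,2→3 4:9→1,2→1 5:9→5,2→5 [Hopcroft].
'999': run [12, 6, 5, 4] end={s0,s10,s17,s6} ∉↓L; 3/3 single-dels accept.
'22299': N↓-sim [12, 10, 7, 6, 5, 4] end={s0,s10,s17,s6} rej; 5/5 deletions ∈↓L.
2 words, ⪯-incomp.


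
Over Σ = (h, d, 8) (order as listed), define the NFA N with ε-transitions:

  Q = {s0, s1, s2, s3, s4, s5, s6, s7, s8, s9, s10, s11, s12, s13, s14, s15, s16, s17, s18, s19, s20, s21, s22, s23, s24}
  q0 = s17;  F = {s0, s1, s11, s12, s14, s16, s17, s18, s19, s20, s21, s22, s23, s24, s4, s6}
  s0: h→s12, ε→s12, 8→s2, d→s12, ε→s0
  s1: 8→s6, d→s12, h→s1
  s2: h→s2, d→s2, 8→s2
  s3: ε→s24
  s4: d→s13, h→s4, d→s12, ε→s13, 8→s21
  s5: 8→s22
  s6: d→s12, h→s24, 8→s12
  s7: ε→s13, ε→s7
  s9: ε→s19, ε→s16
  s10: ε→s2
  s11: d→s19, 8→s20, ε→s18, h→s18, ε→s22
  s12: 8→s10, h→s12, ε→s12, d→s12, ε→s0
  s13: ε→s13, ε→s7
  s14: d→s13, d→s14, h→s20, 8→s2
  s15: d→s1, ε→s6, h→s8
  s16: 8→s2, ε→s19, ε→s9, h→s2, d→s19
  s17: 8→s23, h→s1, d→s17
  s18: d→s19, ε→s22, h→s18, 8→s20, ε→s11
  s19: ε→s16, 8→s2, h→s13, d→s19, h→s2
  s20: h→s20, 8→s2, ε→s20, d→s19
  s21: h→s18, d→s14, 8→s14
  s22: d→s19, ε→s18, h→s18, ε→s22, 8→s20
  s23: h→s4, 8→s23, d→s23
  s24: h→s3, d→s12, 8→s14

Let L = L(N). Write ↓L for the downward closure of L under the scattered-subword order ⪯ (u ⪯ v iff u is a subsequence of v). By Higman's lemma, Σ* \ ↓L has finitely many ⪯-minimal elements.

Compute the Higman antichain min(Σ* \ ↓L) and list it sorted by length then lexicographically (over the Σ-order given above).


Antichain: [hd8, h888, 8h8hdh].

|Q|=25, |F|=16, |δ|=81 (24 ε).
min D↑ (13 st, q0=0, F={6}): 0:h→1,d→0,8→2 1:h→1,d→3,8→4 2:h→5,d→2,8→2 3:h→3,d→3,8→6 4:h→7,d→3,8→3 5:h→5,d→3,8→8 6:h→6,d→6,8→6 7:h→7,d→3,8→9 8:h→10,d→9,8→9 9:h→11,d→9,8→6 10:h→10,d→12,8→11 11:h→11,d→12,8→6 12:h→6,d→12,8→6 [Hopcroft].
'hd8': |S_i|=[22, 20, 11, 2] end={s10,s2} ∉↓L; 3/3 single-dels accept.
'h888': |S_i|=[22, 20, 18, 11, 2] end={s10,s2} rej; 4/4 single-dels accept.
'8h8hdh': run [22, 20, 18, 13, 10, 6, 3] end={s13,s2,s7} ∉↓L; 6/6 del acc.
3 minimals (antichain).


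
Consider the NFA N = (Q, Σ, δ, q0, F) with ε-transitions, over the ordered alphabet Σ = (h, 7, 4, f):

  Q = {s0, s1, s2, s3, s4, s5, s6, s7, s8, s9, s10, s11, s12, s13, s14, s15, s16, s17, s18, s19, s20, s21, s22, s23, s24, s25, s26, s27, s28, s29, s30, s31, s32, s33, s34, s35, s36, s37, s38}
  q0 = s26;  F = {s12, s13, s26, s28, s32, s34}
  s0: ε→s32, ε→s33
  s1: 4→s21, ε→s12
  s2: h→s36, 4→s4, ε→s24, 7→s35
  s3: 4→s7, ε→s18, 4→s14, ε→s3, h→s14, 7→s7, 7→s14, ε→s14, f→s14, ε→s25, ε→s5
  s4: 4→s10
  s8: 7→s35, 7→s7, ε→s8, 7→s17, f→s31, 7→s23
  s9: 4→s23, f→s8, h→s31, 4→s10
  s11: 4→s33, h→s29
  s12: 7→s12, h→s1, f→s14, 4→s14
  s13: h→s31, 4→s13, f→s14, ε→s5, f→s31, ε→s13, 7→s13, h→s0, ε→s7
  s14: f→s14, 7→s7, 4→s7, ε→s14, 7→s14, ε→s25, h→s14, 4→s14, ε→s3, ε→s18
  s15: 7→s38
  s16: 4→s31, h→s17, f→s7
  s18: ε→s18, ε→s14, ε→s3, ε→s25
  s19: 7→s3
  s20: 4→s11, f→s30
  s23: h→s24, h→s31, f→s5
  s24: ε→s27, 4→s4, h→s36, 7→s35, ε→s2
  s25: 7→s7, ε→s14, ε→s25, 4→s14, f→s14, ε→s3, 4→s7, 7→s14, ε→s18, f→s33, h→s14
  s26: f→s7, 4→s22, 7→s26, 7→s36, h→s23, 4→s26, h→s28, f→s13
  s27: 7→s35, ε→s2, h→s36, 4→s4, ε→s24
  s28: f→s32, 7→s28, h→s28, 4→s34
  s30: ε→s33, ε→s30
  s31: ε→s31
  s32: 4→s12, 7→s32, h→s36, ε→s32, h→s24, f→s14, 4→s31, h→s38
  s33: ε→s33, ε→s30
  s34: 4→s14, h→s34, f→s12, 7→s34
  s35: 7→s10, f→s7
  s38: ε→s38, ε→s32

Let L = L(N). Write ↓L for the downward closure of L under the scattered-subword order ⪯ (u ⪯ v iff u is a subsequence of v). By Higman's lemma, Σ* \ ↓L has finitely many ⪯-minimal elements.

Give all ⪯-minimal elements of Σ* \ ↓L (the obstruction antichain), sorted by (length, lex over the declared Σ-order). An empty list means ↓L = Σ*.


|Q|=39, |F|=6, |δ|=123 (37 ε).
min D↑ (7 st, q0=0, F={5}): 0:h→1,7→0,4→0,f→2 1:h→1,7→1,4→3,f→4 2:h→4,7→2,4→2,f→5 3:h→3,7→3,4→5,f→6 4:h→4,7→4,4→6,f→5 5:h→5,7→5,4→5,f→5 6:h→6,7→6,4→5,f→5 (ε-aug+det+¬).
'ff': N↓-sim [28, 23, 9] end={s14,s18,s25,s3,s30,s31,s33,s5,s7} — reject; 2/2 del acc.
'h44': |S_i|=[28, 25, 15, 10] end={s10,s14,s18,s21,s25,s3,s30,s33,s5,s7} rej; 3/3 single-dels accept.
2 words, ⪯-incomp.

Antichain: [ff, h44].


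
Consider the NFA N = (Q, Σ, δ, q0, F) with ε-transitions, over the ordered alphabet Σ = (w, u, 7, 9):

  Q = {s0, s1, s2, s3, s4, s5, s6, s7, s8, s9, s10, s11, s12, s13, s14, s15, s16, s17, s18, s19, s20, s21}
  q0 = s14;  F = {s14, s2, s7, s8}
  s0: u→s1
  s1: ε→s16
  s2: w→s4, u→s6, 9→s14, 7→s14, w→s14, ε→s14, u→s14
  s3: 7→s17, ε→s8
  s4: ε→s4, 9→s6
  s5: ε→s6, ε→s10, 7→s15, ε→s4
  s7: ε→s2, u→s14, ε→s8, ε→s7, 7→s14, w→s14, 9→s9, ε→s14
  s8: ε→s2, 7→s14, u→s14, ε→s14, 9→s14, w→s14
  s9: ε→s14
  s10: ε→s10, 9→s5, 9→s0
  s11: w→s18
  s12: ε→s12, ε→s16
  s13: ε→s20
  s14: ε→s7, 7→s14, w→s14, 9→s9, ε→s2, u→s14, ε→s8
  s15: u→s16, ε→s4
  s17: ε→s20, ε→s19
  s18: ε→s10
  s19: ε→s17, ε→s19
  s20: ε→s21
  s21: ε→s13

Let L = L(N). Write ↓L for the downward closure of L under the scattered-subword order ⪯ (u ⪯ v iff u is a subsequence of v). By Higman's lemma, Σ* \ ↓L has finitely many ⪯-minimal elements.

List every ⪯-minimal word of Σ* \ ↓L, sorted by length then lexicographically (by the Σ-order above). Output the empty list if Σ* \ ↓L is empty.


|Q|=22, |F|=4, |δ|=55 (29 ε).
min D↑ (1 st, q0=0, F={}): 0:w→0,u→0,7→0,9→0 [Hopcroft].
L(D↑) = ∅; no obstructions.

min(Σ*\↓L) = [].


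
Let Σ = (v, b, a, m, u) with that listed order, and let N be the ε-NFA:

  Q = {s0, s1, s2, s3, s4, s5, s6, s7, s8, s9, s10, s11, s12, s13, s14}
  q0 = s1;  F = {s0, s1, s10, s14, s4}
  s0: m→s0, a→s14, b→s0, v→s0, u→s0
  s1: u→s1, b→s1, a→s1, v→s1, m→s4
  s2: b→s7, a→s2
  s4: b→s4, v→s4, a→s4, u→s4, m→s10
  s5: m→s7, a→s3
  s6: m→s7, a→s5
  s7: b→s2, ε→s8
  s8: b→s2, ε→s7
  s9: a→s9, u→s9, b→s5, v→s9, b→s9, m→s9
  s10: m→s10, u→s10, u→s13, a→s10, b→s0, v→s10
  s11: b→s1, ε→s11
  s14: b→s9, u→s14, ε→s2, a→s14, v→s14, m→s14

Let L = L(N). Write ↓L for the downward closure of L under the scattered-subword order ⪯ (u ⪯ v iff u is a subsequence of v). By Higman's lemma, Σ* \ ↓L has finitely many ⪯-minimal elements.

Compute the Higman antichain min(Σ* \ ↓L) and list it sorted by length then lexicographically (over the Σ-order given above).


|Q|=15, |F|=5, |δ|=45 (4 ε).
min D↑ (6 st, q0=0, F={5}): 0:v→0,b→0,a→0,m→1,u→0 1:v→1,b→1,a→1,m→2,u→1 2:v→2,b→3,a→2,m→2,u→2 3:v→3,b→3,a→4,m→3,u→3 4:v→4,b→5,a→4,m→4,u→4 5:v→5,b→5,a→5,m→5,u→5 [Hopcroft].
'mmbab': |S_i|=[12, 11, 10, 8, 7, 6] end={s2,s3,s5,s7,s8,s9} — reject; 5/5 single-dels accept.
1 minimals (antichain).

Antichain: [mmbab].
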